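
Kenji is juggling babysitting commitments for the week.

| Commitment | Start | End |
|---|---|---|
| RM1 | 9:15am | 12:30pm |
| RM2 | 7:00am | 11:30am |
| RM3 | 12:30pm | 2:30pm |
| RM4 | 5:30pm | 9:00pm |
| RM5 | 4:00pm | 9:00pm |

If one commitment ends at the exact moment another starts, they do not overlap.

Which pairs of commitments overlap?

Check each pair: they overlap iff neither finishes before the other starts.
Sorted by start: RM2, RM1, RM3, RM5, RM4.
RM1 starts before RM2 ends → RM2 and RM1 overlap.
RM3 starts after RM2 ends; RM2 is clear from here.
RM3 starts exactly when RM1 ends (back-to-back, no overlap); RM1 is clear from here.
RM5 starts after RM3 ends; RM3 is clear from here.
RM4 starts before RM5 ends → RM5 and RM4 overlap.

RM1 & RM2, RM4 & RM5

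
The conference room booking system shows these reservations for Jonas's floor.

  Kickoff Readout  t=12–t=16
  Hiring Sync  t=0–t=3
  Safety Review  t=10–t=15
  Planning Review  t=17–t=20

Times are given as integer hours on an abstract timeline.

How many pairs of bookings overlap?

Check each pair: they overlap iff neither finishes before the other starts.
Sorted by start: Hiring Sync, Safety Review, Kickoff Readout, Planning Review.
Safety Review starts after Hiring Sync ends, so Hiring Sync has no further overlaps.
Kickoff Readout starts before Safety Review ends → Safety Review and Kickoff Readout overlap.
Planning Review starts after Safety Review ends.
Planning Review starts after Kickoff Readout ends.
Overlapping pairs: Kickoff Readout & Safety Review — 1 in total.

1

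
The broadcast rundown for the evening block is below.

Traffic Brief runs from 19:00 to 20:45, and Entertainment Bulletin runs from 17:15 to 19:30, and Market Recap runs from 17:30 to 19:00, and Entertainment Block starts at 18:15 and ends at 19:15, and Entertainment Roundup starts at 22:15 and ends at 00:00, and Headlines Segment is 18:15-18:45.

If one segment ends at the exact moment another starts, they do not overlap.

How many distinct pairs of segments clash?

Sorted by start: Entertainment Bulletin, Market Recap, Headlines Segment, Entertainment Block, Traffic Brief, Entertainment Roundup.
Market Recap starts before Entertainment Bulletin ends → Entertainment Bulletin and Market Recap overlap.
Headlines Segment starts before Entertainment Bulletin ends → Entertainment Bulletin and Headlines Segment overlap.
Entertainment Block starts before Entertainment Bulletin ends → Entertainment Bulletin and Entertainment Block overlap.
Traffic Brief starts before Entertainment Bulletin ends → Entertainment Bulletin and Traffic Brief overlap.
Entertainment Roundup starts after Entertainment Bulletin ends.
Headlines Segment starts before Market Recap ends → Market Recap and Headlines Segment overlap.
Entertainment Block starts before Market Recap ends → Market Recap and Entertainment Block overlap.
Traffic Brief starts exactly when Market Recap ends (back-to-back, no overlap), so Market Recap has no further overlaps.
Entertainment Block starts before Headlines Segment ends → Headlines Segment and Entertainment Block overlap.
Traffic Brief starts after Headlines Segment ends, so Headlines Segment has no further overlaps.
Traffic Brief starts before Entertainment Block ends → Entertainment Block and Traffic Brief overlap.
Entertainment Roundup starts after Entertainment Block ends.
Entertainment Roundup starts after Traffic Brief ends.
Overlapping pairs: Entertainment Block & Entertainment Bulletin, Entertainment Block & Headlines Segment, Entertainment Block & Market Recap, Entertainment Block & Traffic Brief, Entertainment Bulletin & Headlines Segment, Entertainment Bulletin & Market Recap, Entertainment Bulletin & Traffic Brief, Headlines Segment & Market Recap — 8 in total.

8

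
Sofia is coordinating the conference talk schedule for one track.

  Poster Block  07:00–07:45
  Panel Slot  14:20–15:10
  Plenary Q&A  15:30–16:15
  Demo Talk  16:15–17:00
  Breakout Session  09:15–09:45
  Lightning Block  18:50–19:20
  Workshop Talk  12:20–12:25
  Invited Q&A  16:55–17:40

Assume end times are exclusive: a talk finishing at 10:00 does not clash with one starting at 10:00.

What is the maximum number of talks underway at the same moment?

Sweep the timeline, counting +1 at each start and −1 at each end (ends before starts at a tie):
07:00 start Poster Block → 1
07:45 end Poster Block → 0
09:15 start Breakout Session → 1
09:45 end Breakout Session → 0
12:20 start Workshop Talk → 1
12:25 end Workshop Talk → 0
14:20 start Panel Slot → 1
15:10 end Panel Slot → 0
15:30 start Plenary Q&A → 1
16:15 end Plenary Q&A → 0
16:15 start Demo Talk → 1
16:55 start Invited Q&A → 2
17:00 end Demo Talk → 1
17:40 end Invited Q&A → 0
18:50 start Lightning Block → 1
19:20 end Lightning Block → 0
Peak is 2, at 16:55 (Demo Talk, Invited Q&A).

2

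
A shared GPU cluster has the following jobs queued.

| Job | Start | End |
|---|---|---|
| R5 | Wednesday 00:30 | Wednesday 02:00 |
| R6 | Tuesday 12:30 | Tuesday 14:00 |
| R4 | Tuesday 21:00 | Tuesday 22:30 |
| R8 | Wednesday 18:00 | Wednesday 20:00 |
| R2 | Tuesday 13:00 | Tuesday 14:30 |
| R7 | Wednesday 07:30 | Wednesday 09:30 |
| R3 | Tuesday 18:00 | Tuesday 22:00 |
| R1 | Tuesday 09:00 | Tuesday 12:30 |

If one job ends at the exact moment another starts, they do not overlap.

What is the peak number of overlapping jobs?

Sort all start/end points and keep a running count:
Tuesday 09:00 start R1 → 1
Tuesday 12:30 end R1 → 0
Tuesday 12:30 start R6 → 1
Tuesday 13:00 start R2 → 2
Tuesday 14:00 end R6 → 1
Tuesday 14:30 end R2 → 0
Tuesday 18:00 start R3 → 1
Tuesday 21:00 start R4 → 2
Tuesday 22:00 end R3 → 1
Tuesday 22:30 end R4 → 0
Wednesday 00:30 start R5 → 1
Wednesday 02:00 end R5 → 0
Wednesday 07:30 start R7 → 1
Wednesday 09:30 end R7 → 0
Wednesday 18:00 start R8 → 1
Wednesday 20:00 end R8 → 0
Peak is 2, at Tuesday 13:00 (R2, R6).

2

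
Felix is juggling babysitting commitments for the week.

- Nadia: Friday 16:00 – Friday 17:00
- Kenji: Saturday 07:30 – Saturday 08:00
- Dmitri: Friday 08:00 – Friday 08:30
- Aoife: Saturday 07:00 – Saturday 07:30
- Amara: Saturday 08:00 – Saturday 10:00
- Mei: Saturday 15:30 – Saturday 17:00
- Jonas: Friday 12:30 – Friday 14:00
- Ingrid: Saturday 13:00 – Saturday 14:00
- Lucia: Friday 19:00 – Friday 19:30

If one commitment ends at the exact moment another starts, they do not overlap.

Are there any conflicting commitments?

Sorted by start: Dmitri, Jonas, Nadia, Lucia, Aoife, Kenji, Amara, Ingrid, Mei.
Jonas starts after Dmitri ends, so nothing later overlaps Dmitri either.
Nadia starts after Jonas ends, so nothing later overlaps Jonas either.
Lucia starts after Nadia ends, so nothing later overlaps Nadia either.
Aoife starts after Lucia ends, so nothing later overlaps Lucia either.
Kenji starts exactly when Aoife ends (back-to-back, no overlap), so nothing later overlaps Aoife either.
Amara starts exactly when Kenji ends (back-to-back, no overlap), so nothing later overlaps Kenji either.
Ingrid starts after Amara ends, so nothing later overlaps Amara either.
Mei starts after Ingrid ends.
Every pair is clear; the schedule has no overlaps.

No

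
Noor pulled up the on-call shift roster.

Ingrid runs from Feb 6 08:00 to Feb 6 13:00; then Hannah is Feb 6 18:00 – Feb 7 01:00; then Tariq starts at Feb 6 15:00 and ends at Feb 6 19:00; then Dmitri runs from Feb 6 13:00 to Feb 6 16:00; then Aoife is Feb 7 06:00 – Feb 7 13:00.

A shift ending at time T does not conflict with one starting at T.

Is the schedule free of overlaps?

No

Sorted by start: Ingrid, Dmitri, Tariq, Hannah, Aoife.
Dmitri starts exactly when Ingrid ends (back-to-back, no overlap); Ingrid is clear from here.
Tariq starts before Dmitri ends → Dmitri and Tariq overlap.
That's a conflict, so the schedule is not conflict-free.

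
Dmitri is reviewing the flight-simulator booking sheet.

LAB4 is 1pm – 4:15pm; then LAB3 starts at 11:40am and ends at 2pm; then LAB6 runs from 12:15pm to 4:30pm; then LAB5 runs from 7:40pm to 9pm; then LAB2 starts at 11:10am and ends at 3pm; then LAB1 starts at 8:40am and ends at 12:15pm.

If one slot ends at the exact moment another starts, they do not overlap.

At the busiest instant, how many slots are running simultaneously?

4

Sweep the timeline, counting +1 at each start and −1 at each end (ends before starts at a tie):
8:40am start LAB1 → 1
11:10am start LAB2 → 2
11:40am start LAB3 → 3
12:15pm end LAB1 → 2
12:15pm start LAB6 → 3
1pm start LAB4 → 4
2pm end LAB3 → 3
3pm end LAB2 → 2
4:15pm end LAB4 → 1
4:30pm end LAB6 → 0
7:40pm start LAB5 → 1
9pm end LAB5 → 0
Peak is 4, at 1pm (LAB2, LAB3, LAB4, LAB6).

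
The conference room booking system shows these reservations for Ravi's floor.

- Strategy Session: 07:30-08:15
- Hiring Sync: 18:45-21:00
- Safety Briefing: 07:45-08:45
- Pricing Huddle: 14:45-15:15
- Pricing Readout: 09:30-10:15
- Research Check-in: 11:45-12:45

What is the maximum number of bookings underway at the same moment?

Sort all start/end points and keep a running count:
07:30 start Strategy Session → 1
07:45 start Safety Briefing → 2
08:15 end Strategy Session → 1
08:45 end Safety Briefing → 0
09:30 start Pricing Readout → 1
10:15 end Pricing Readout → 0
11:45 start Research Check-in → 1
12:45 end Research Check-in → 0
14:45 start Pricing Huddle → 1
15:15 end Pricing Huddle → 0
18:45 start Hiring Sync → 1
21:00 end Hiring Sync → 0
Peak is 2, at 07:45 (Safety Briefing, Strategy Session).

2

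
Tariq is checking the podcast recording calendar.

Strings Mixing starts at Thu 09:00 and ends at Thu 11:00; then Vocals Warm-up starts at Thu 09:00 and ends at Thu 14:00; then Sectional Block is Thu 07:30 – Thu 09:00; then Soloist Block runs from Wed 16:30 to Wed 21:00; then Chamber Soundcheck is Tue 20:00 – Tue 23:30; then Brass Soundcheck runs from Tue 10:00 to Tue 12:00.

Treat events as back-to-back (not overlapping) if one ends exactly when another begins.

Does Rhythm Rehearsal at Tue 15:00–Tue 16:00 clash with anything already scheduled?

Brass Soundcheck: ends Tue 12:00 at or before Rhythm Rehearsal starts Tue 15:00 → clear.
Chamber Soundcheck: starts Tue 20:00 at or after Rhythm Rehearsal ends Tue 16:00 → clear.
Soloist Block: starts Wed 16:30 at or after Rhythm Rehearsal ends Tue 16:00 → clear.
Sectional Block: starts Thu 07:30 at or after Rhythm Rehearsal ends Tue 16:00 → clear.
Vocals Warm-up: starts Thu 09:00 at or after Rhythm Rehearsal ends Tue 16:00 → clear.
Strings Mixing: starts Thu 09:00 at or after Rhythm Rehearsal ends Tue 16:00 → clear.

No — it doesn't clash with anything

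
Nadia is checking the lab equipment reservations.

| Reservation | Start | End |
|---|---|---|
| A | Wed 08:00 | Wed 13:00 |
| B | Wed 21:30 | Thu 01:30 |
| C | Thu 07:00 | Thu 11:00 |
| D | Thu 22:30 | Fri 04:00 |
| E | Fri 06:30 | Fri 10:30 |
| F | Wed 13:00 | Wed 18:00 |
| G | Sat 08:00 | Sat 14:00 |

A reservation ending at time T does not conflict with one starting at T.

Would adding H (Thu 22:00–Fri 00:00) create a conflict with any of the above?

Yes — it overlaps D

A: ends Wed 13:00 at or before H starts Thu 22:00 → clear.
F: ends Wed 18:00 at or before H starts Thu 22:00 → clear.
B: ends Thu 01:30 at or before H starts Thu 22:00 → clear.
C: ends Thu 11:00 at or before H starts Thu 22:00 → clear.
D: starts Thu 22:30 before H ends Fri 00:00, and ends Fri 04:00 after H starts Thu 22:00 → overlap.
E: starts Fri 06:30 at or after H ends Fri 00:00 → clear.
G: starts Sat 08:00 at or after H ends Fri 00:00 → clear.
H overlaps D.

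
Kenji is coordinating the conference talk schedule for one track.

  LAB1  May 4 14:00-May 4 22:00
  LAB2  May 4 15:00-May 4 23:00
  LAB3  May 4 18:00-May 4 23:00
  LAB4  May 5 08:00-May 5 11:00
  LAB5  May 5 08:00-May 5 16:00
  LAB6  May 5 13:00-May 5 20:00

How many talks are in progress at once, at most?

Sweep the timeline, counting +1 at each start and −1 at each end (ends before starts at a tie):
May 4 14:00 start LAB1 → 1
May 4 15:00 start LAB2 → 2
May 4 18:00 start LAB3 → 3
May 4 22:00 end LAB1 → 2
May 4 23:00 end LAB2 → 1
May 4 23:00 end LAB3 → 0
May 5 08:00 start LAB4 → 1
May 5 08:00 start LAB5 → 2
May 5 11:00 end LAB4 → 1
May 5 13:00 start LAB6 → 2
May 5 16:00 end LAB5 → 1
May 5 20:00 end LAB6 → 0
Peak is 3, at May 4 18:00 (LAB1, LAB2, LAB3).

3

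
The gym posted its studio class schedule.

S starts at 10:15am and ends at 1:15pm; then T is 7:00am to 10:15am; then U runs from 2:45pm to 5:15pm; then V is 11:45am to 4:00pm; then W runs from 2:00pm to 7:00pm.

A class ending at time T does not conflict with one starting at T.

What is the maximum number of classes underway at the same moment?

Sort all start/end points and keep a running count:
7:00am start T → 1
10:15am end T → 0
10:15am start S → 1
11:45am start V → 2
1:15pm end S → 1
2:00pm start W → 2
2:45pm start U → 3
4:00pm end V → 2
5:15pm end U → 1
7:00pm end W → 0
Peak is 3, at 2:45pm (U, V, W).

3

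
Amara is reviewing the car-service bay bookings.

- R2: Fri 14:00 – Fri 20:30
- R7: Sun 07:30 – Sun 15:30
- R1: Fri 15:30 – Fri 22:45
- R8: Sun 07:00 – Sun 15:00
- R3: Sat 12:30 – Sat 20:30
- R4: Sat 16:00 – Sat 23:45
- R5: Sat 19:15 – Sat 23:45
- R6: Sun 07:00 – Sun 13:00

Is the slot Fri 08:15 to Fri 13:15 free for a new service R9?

Yes — the slot is free

R2: starts Fri 14:00 at or after R9 ends Fri 13:15 → clear.
R1: starts Fri 15:30 at or after R9 ends Fri 13:15 → clear.
R3: starts Sat 12:30 at or after R9 ends Fri 13:15 → clear.
R4: starts Sat 16:00 at or after R9 ends Fri 13:15 → clear.
R5: starts Sat 19:15 at or after R9 ends Fri 13:15 → clear.
R6: starts Sun 07:00 at or after R9 ends Fri 13:15 → clear.
R8: starts Sun 07:00 at or after R9 ends Fri 13:15 → clear.
R7: starts Sun 07:30 at or after R9 ends Fri 13:15 → clear.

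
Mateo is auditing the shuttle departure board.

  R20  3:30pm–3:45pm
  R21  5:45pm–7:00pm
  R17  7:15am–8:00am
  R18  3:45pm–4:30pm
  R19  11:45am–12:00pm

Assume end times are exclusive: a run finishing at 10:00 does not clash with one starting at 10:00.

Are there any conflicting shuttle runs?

No

Sorted by start: R17, R19, R20, R18, R21.
R19 starts after R17 ends; R17 is clear from here.
R20 starts after R19 ends; R19 is clear from here.
R18 starts exactly when R20 ends (back-to-back, no overlap); R20 is clear from here.
R21 starts after R18 ends.
Every pair is clear; the schedule has no overlaps.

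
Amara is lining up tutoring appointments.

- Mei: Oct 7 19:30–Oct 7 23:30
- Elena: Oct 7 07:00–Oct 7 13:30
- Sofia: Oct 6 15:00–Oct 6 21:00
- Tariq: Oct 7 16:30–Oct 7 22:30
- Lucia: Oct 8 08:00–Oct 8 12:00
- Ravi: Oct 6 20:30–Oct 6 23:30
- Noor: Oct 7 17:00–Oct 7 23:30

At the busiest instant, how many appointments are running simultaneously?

3

Sort all start/end points and keep a running count:
Oct 6 15:00 start Sofia → 1
Oct 6 20:30 start Ravi → 2
Oct 6 21:00 end Sofia → 1
Oct 6 23:30 end Ravi → 0
Oct 7 07:00 start Elena → 1
Oct 7 13:30 end Elena → 0
Oct 7 16:30 start Tariq → 1
Oct 7 17:00 start Noor → 2
Oct 7 19:30 start Mei → 3
Oct 7 22:30 end Tariq → 2
Oct 7 23:30 end Mei → 1
Oct 7 23:30 end Noor → 0
Oct 8 08:00 start Lucia → 1
Oct 8 12:00 end Lucia → 0
Peak is 3, at Oct 7 19:30 (Mei, Noor, Tariq).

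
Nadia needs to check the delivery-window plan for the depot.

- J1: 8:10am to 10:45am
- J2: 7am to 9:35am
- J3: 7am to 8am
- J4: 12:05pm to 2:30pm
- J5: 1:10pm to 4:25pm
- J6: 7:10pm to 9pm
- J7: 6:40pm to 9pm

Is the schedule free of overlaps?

Check each pair: they overlap iff neither finishes before the other starts.
Sorted by start: J2, J3, J1, J4, J5, J7, J6.
J3 starts before J2 ends → J2 and J3 overlap.
That's a conflict, so the schedule is not conflict-free.

No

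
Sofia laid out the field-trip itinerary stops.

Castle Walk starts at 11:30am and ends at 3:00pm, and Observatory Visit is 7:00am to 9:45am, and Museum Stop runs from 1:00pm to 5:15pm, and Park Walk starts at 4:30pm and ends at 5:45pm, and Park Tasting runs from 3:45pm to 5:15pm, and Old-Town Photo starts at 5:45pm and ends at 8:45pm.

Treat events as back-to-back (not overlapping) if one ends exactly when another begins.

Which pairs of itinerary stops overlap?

Check each pair: they overlap iff neither finishes before the other starts.
Sorted by start: Observatory Visit, Castle Walk, Museum Stop, Park Tasting, Park Walk, Old-Town Photo.
Castle Walk starts after Observatory Visit ends, so Observatory Visit has no further overlaps.
Museum Stop starts before Castle Walk ends → Castle Walk and Museum Stop overlap.
Park Tasting starts after Castle Walk ends, so Castle Walk has no further overlaps.
Park Tasting starts before Museum Stop ends → Museum Stop and Park Tasting overlap.
Park Walk starts before Museum Stop ends → Museum Stop and Park Walk overlap.
Old-Town Photo starts after Museum Stop ends.
Park Walk starts before Park Tasting ends → Park Tasting and Park Walk overlap.
Old-Town Photo starts after Park Tasting ends.
Old-Town Photo starts exactly when Park Walk ends (back-to-back, no overlap).

Castle Walk & Museum Stop, Museum Stop & Park Tasting, Museum Stop & Park Walk, Park Tasting & Park Walk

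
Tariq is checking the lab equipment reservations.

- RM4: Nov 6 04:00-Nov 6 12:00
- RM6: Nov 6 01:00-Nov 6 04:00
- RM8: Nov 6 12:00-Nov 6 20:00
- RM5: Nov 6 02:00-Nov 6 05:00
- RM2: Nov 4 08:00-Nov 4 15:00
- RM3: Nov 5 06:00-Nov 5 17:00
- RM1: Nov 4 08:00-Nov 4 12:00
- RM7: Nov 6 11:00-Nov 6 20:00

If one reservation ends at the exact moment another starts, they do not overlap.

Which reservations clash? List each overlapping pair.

Sorted by start: RM1, RM2, RM3, RM6, RM5, RM4, RM7, RM8.
RM2 starts before RM1 ends → RM1 and RM2 overlap.
RM3 starts after RM1 ends, so RM1 has no further overlaps.
RM3 starts after RM2 ends, so RM2 has no further overlaps.
RM6 starts after RM3 ends, so RM3 has no further overlaps.
RM5 starts before RM6 ends → RM6 and RM5 overlap.
RM4 starts exactly when RM6 ends (back-to-back, no overlap), so RM6 has no further overlaps.
RM4 starts before RM5 ends → RM5 and RM4 overlap.
RM7 starts after RM5 ends, so RM5 has no further overlaps.
RM7 starts before RM4 ends → RM4 and RM7 overlap.
RM8 starts exactly when RM4 ends (back-to-back, no overlap).
RM8 starts before RM7 ends → RM7 and RM8 overlap.

RM1 & RM2, RM4 & RM5, RM4 & RM7, RM5 & RM6, RM7 & RM8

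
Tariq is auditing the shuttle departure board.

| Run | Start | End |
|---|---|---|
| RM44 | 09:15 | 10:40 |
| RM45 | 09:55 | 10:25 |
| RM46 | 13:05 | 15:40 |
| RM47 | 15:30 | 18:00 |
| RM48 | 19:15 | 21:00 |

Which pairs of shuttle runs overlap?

RM44 & RM45, RM46 & RM47

Two intervals overlap when each starts before the other ends.
Sorted by start: RM44, RM45, RM46, RM47, RM48.
RM45 starts before RM44 ends → RM44 and RM45 overlap.
RM46 starts after RM44 ends, so nothing later overlaps RM44 either.
RM46 starts after RM45 ends, so nothing later overlaps RM45 either.
RM47 starts before RM46 ends → RM46 and RM47 overlap.
RM48 starts after RM46 ends.
RM48 starts after RM47 ends.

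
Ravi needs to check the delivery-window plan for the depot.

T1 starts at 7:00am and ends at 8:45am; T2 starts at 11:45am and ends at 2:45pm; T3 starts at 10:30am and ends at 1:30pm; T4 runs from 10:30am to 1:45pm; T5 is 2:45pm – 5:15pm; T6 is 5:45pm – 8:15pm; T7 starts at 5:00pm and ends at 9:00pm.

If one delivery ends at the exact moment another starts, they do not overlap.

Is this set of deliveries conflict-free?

Sorted by start: T1, T3, T4, T2, T5, T7, T6.
T3 starts after T1 ends, so T1 has no further overlaps.
T4 starts before T3 ends → T3 and T4 overlap.
That's a conflict, so the schedule is not conflict-free.

No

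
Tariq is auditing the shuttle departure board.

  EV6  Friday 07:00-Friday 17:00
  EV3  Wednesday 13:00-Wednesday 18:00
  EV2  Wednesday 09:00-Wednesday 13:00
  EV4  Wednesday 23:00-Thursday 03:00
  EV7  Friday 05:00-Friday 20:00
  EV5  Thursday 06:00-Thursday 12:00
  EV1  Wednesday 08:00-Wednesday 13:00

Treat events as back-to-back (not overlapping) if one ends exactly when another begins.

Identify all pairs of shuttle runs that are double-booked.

Sorted by start: EV1, EV2, EV3, EV4, EV5, EV7, EV6.
EV2 starts before EV1 ends → EV1 and EV2 overlap.
EV3 starts exactly when EV1 ends (back-to-back, no overlap); EV1 is clear from here.
EV3 starts exactly when EV2 ends (back-to-back, no overlap); EV2 is clear from here.
EV4 starts after EV3 ends; EV3 is clear from here.
EV5 starts after EV4 ends; EV4 is clear from here.
EV7 starts after EV5 ends; EV5 is clear from here.
EV6 starts before EV7 ends → EV7 and EV6 overlap.

EV1 & EV2, EV6 & EV7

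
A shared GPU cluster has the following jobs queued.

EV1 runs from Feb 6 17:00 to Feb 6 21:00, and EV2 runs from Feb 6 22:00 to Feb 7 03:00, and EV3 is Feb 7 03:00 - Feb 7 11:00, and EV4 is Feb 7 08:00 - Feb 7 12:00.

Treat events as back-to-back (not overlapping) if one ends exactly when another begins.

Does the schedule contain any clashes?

Check each pair: they overlap iff neither finishes before the other starts.
Sorted by start: EV1, EV2, EV3, EV4.
EV2 starts after EV1 ends — done with EV1.
EV3 starts exactly when EV2 ends (back-to-back, no overlap) — done with EV2.
EV4 starts before EV3 ends → EV3 and EV4 overlap.
That's a conflict, so the schedule is not conflict-free.

Yes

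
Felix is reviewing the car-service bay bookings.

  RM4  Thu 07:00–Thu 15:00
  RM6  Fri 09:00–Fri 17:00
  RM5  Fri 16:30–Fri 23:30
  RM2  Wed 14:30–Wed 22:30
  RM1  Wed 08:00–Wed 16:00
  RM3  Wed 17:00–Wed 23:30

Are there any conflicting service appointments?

Yes

Sorted by start: RM1, RM2, RM3, RM4, RM6, RM5.
RM2 starts before RM1 ends → RM1 and RM2 overlap.
That's a conflict, so the schedule is not conflict-free.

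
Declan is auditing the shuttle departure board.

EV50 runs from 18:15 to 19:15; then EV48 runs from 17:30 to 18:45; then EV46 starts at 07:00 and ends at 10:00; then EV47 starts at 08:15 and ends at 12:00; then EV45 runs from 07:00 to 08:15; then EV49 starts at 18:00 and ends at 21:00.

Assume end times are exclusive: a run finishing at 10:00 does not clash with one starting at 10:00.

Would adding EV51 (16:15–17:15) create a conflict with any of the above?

EV45: ends 08:15 at or before EV51 starts 16:15 → clear.
EV46: ends 10:00 at or before EV51 starts 16:15 → clear.
EV47: ends 12:00 at or before EV51 starts 16:15 → clear.
EV48: starts 17:30 at or after EV51 ends 17:15 → clear.
EV49: starts 18:00 at or after EV51 ends 17:15 → clear.
EV50: starts 18:15 at or after EV51 ends 17:15 → clear.

No — it doesn't clash with anything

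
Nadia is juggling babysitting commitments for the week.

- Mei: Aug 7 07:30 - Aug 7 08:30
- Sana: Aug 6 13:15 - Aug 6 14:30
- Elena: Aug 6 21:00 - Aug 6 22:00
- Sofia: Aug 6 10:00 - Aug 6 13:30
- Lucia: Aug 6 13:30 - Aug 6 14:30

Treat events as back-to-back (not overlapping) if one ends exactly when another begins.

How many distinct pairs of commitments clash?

2

Check each pair: they overlap iff neither finishes before the other starts.
Sorted by start: Sofia, Sana, Lucia, Elena, Mei.
Sana starts before Sofia ends → Sofia and Sana overlap.
Lucia starts exactly when Sofia ends (back-to-back, no overlap) — done with Sofia.
Lucia starts before Sana ends → Sana and Lucia overlap.
Elena starts after Sana ends — done with Sana.
Elena starts after Lucia ends — done with Lucia.
Mei starts after Elena ends.
Overlapping pairs: Lucia & Sana, Sana & Sofia — 2 in total.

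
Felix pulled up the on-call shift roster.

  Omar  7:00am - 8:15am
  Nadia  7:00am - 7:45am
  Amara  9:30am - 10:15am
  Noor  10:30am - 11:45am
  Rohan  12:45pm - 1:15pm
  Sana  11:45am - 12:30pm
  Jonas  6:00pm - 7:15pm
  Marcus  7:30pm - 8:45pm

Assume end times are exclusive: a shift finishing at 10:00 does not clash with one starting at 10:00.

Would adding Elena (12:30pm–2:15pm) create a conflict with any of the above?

Yes — it overlaps Rohan

Omar: ends 8:15am at or before Elena starts 12:30pm → clear.
Nadia: ends 7:45am at or before Elena starts 12:30pm → clear.
Amara: ends 10:15am at or before Elena starts 12:30pm → clear.
Noor: ends 11:45am at or before Elena starts 12:30pm → clear.
Sana: ends 12:30pm at or before Elena starts 12:30pm → clear.
Rohan: starts 12:45pm before Elena ends 2:15pm, and ends 1:15pm after Elena starts 12:30pm → overlap.
Jonas: starts 6:00pm at or after Elena ends 2:15pm → clear.
Marcus: starts 7:30pm at or after Elena ends 2:15pm → clear.
Elena overlaps Rohan.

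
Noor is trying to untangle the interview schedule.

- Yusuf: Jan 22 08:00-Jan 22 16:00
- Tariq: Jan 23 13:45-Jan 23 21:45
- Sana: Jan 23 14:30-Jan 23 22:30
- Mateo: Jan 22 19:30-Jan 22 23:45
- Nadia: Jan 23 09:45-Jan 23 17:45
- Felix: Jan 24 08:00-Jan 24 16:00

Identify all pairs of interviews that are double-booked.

Nadia & Sana, Nadia & Tariq, Sana & Tariq

Two intervals overlap when each starts before the other ends.
Sorted by start: Yusuf, Mateo, Nadia, Tariq, Sana, Felix.
Mateo starts after Yusuf ends — done with Yusuf.
Nadia starts after Mateo ends — done with Mateo.
Tariq starts before Nadia ends → Nadia and Tariq overlap.
Sana starts before Nadia ends → Nadia and Sana overlap.
Felix starts after Nadia ends.
Sana starts before Tariq ends → Tariq and Sana overlap.
Felix starts after Tariq ends.
Felix starts after Sana ends.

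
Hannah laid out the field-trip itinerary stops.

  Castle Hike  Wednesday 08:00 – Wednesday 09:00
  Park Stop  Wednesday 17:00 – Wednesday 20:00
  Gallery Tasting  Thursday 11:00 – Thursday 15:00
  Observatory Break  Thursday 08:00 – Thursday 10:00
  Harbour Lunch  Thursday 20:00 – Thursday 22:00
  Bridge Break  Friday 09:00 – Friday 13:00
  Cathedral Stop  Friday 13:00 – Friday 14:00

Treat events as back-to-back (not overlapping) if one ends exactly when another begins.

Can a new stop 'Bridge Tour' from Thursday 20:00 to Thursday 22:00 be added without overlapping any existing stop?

No — it overlaps Harbour Lunch

Castle Hike: ends Wednesday 09:00 at or before Bridge Tour starts Thursday 20:00 → clear.
Park Stop: ends Wednesday 20:00 at or before Bridge Tour starts Thursday 20:00 → clear.
Observatory Break: ends Thursday 10:00 at or before Bridge Tour starts Thursday 20:00 → clear.
Gallery Tasting: ends Thursday 15:00 at or before Bridge Tour starts Thursday 20:00 → clear.
Harbour Lunch: starts Thursday 20:00 before Bridge Tour ends Thursday 22:00, and ends Thursday 22:00 after Bridge Tour starts Thursday 20:00 → overlap.
Bridge Break: starts Friday 09:00 at or after Bridge Tour ends Thursday 22:00 → clear.
Cathedral Stop: starts Friday 13:00 at or after Bridge Tour ends Thursday 22:00 → clear.
Bridge Tour overlaps Harbour Lunch.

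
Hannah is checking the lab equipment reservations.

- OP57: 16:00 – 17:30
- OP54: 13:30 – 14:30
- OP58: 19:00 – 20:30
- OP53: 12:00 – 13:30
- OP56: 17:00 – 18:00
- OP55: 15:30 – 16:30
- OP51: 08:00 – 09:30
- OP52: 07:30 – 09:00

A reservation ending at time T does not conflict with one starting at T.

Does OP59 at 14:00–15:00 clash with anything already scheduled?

Yes — it overlaps OP54

OP52: ends 09:00 at or before OP59 starts 14:00 → clear.
OP51: ends 09:30 at or before OP59 starts 14:00 → clear.
OP53: ends 13:30 at or before OP59 starts 14:00 → clear.
OP54: starts 13:30 before OP59 ends 15:00, and ends 14:30 after OP59 starts 14:00 → overlap.
OP55: starts 15:30 at or after OP59 ends 15:00 → clear.
OP57: starts 16:00 at or after OP59 ends 15:00 → clear.
OP56: starts 17:00 at or after OP59 ends 15:00 → clear.
OP58: starts 19:00 at or after OP59 ends 15:00 → clear.
OP59 overlaps OP54.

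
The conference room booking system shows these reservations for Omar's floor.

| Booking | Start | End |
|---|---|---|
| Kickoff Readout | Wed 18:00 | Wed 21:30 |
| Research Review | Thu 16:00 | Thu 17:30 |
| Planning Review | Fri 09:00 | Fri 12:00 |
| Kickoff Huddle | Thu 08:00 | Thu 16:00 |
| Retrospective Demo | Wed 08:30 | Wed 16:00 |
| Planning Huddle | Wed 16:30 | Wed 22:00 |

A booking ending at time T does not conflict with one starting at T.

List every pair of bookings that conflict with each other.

Kickoff Readout & Planning Huddle

Sorted by start: Retrospective Demo, Planning Huddle, Kickoff Readout, Kickoff Huddle, Research Review, Planning Review.
Planning Huddle starts after Retrospective Demo ends, so nothing later overlaps Retrospective Demo either.
Kickoff Readout starts before Planning Huddle ends → Planning Huddle and Kickoff Readout overlap.
Kickoff Huddle starts after Planning Huddle ends, so nothing later overlaps Planning Huddle either.
Kickoff Huddle starts after Kickoff Readout ends, so nothing later overlaps Kickoff Readout either.
Research Review starts exactly when Kickoff Huddle ends (back-to-back, no overlap), so nothing later overlaps Kickoff Huddle either.
Planning Review starts after Research Review ends.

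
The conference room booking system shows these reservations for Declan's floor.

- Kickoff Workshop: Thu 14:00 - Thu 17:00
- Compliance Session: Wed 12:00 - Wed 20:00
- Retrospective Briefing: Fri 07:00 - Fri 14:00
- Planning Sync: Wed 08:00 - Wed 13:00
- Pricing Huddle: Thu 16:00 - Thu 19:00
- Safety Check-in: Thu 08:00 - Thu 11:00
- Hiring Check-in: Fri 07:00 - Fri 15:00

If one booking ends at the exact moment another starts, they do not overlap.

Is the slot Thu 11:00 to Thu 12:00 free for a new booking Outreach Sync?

Yes — the slot is free

Planning Sync: ends Wed 13:00 at or before Outreach Sync starts Thu 11:00 → clear.
Compliance Session: ends Wed 20:00 at or before Outreach Sync starts Thu 11:00 → clear.
Safety Check-in: ends Thu 11:00 at or before Outreach Sync starts Thu 11:00 → clear.
Kickoff Workshop: starts Thu 14:00 at or after Outreach Sync ends Thu 12:00 → clear.
Pricing Huddle: starts Thu 16:00 at or after Outreach Sync ends Thu 12:00 → clear.
Retrospective Briefing: starts Fri 07:00 at or after Outreach Sync ends Thu 12:00 → clear.
Hiring Check-in: starts Fri 07:00 at or after Outreach Sync ends Thu 12:00 → clear.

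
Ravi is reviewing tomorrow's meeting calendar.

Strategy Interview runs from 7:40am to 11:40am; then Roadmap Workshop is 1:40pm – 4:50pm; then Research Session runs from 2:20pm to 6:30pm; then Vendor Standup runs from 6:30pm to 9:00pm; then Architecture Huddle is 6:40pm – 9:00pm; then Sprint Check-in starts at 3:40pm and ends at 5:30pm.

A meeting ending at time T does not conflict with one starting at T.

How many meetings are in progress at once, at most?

Sweep the timeline, counting +1 at each start and −1 at each end (ends before starts at a tie):
7:40am start Strategy Interview → 1
11:40am end Strategy Interview → 0
1:40pm start Roadmap Workshop → 1
2:20pm start Research Session → 2
3:40pm start Sprint Check-in → 3
4:50pm end Roadmap Workshop → 2
5:30pm end Sprint Check-in → 1
6:30pm end Research Session → 0
6:30pm start Vendor Standup → 1
6:40pm start Architecture Huddle → 2
9:00pm end Architecture Huddle → 1
9:00pm end Vendor Standup → 0
Peak is 3, at 3:40pm (Research Session, Roadmap Workshop, Sprint Check-in).

3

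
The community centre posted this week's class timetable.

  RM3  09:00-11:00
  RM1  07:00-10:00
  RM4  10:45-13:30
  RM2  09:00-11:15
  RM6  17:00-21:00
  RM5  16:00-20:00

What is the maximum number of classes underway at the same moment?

Sort all start/end points and keep a running count:
07:00 start RM1 → 1
09:00 start RM2 → 2
09:00 start RM3 → 3
10:00 end RM1 → 2
10:45 start RM4 → 3
11:00 end RM3 → 2
11:15 end RM2 → 1
13:30 end RM4 → 0
16:00 start RM5 → 1
17:00 start RM6 → 2
20:00 end RM5 → 1
21:00 end RM6 → 0
Peak is 3, at 09:00 (RM1, RM2, RM3).

3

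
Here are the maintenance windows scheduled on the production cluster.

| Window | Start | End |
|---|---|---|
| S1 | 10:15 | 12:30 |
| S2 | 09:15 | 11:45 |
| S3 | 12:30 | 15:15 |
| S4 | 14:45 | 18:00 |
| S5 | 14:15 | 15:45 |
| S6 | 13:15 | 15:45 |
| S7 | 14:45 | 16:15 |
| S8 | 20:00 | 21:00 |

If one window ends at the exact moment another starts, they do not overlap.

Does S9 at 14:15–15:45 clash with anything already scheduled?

Yes — it overlaps S3, S4, S5, S6, S7

S2: ends 11:45 at or before S9 starts 14:15 → clear.
S1: ends 12:30 at or before S9 starts 14:15 → clear.
S3: starts 12:30 before S9 ends 15:45, and ends 15:15 after S9 starts 14:15 → overlap.
S6: starts 13:15 before S9 ends 15:45, and ends 15:45 after S9 starts 14:15 → overlap.
S5: starts 14:15 before S9 ends 15:45, and ends 15:45 after S9 starts 14:15 → overlap.
S4: starts 14:45 before S9 ends 15:45, and ends 18:00 after S9 starts 14:15 → overlap.
S7: starts 14:45 before S9 ends 15:45, and ends 16:15 after S9 starts 14:15 → overlap.
S8: starts 20:00 at or after S9 ends 15:45 → clear.
S9 overlaps S3, S4, S5, S6, S7.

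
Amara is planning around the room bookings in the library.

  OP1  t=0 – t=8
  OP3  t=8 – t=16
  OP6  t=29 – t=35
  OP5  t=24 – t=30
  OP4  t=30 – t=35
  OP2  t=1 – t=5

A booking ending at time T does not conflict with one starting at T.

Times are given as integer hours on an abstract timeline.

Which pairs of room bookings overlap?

OP1 & OP2, OP4 & OP6, OP5 & OP6

Sorted by start: OP1, OP2, OP3, OP5, OP6, OP4.
OP2 starts before OP1 ends → OP1 and OP2 overlap.
OP3 starts exactly when OP1 ends (back-to-back, no overlap); OP1 is clear from here.
OP3 starts after OP2 ends; OP2 is clear from here.
OP5 starts after OP3 ends; OP3 is clear from here.
OP6 starts before OP5 ends → OP5 and OP6 overlap.
OP4 starts exactly when OP5 ends (back-to-back, no overlap).
OP4 starts before OP6 ends → OP6 and OP4 overlap.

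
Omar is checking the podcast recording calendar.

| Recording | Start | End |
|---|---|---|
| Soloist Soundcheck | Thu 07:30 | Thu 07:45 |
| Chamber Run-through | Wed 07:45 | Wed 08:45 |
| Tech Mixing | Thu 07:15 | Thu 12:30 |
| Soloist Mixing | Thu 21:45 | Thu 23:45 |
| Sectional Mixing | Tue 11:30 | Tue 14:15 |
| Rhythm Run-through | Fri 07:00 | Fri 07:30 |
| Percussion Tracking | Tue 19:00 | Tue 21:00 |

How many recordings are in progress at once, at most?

2

Walk through starts and ends in time order (an end at T is processed before a start at T):
Tue 11:30 start Sectional Mixing → 1
Tue 14:15 end Sectional Mixing → 0
Tue 19:00 start Percussion Tracking → 1
Tue 21:00 end Percussion Tracking → 0
Wed 07:45 start Chamber Run-through → 1
Wed 08:45 end Chamber Run-through → 0
Thu 07:15 start Tech Mixing → 1
Thu 07:30 start Soloist Soundcheck → 2
Thu 07:45 end Soloist Soundcheck → 1
Thu 12:30 end Tech Mixing → 0
Thu 21:45 start Soloist Mixing → 1
Thu 23:45 end Soloist Mixing → 0
Fri 07:00 start Rhythm Run-through → 1
Fri 07:30 end Rhythm Run-through → 0
Peak is 2, at Thu 07:30 (Soloist Soundcheck, Tech Mixing).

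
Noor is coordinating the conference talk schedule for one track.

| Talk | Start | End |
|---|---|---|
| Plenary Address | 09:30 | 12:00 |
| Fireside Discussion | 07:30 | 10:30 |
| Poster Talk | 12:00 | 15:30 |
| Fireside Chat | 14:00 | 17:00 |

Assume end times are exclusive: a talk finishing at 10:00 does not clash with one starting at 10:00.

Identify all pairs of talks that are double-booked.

Sorted by start: Fireside Discussion, Plenary Address, Poster Talk, Fireside Chat.
Plenary Address starts before Fireside Discussion ends → Fireside Discussion and Plenary Address overlap.
Poster Talk starts after Fireside Discussion ends, so nothing later overlaps Fireside Discussion either.
Poster Talk starts exactly when Plenary Address ends (back-to-back, no overlap), so nothing later overlaps Plenary Address either.
Fireside Chat starts before Poster Talk ends → Poster Talk and Fireside Chat overlap.

Fireside Chat & Poster Talk, Fireside Discussion & Plenary Address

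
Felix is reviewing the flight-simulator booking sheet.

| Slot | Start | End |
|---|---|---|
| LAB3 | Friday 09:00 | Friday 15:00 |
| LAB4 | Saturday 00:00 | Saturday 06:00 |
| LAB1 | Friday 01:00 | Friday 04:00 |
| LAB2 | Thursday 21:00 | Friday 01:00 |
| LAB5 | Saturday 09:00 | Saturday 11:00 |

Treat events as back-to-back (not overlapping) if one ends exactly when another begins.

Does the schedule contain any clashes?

No

Two intervals overlap when each starts before the other ends.
Sorted by start: LAB2, LAB1, LAB3, LAB4, LAB5.
LAB1 starts exactly when LAB2 ends (back-to-back, no overlap); LAB2 is clear from here.
LAB3 starts after LAB1 ends; LAB1 is clear from here.
LAB4 starts after LAB3 ends; LAB3 is clear from here.
LAB5 starts after LAB4 ends.
Every pair is clear; the schedule has no overlaps.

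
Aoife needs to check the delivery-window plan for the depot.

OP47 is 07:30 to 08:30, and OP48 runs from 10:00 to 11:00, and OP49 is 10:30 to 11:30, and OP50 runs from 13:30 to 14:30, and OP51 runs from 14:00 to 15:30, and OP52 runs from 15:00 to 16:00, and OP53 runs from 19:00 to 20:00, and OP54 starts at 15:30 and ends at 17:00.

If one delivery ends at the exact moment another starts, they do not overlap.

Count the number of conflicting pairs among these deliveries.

4

Sorted by start: OP47, OP48, OP49, OP50, OP51, OP52, OP54, OP53.
OP48 starts after OP47 ends, so OP47 has no further overlaps.
OP49 starts before OP48 ends → OP48 and OP49 overlap.
OP50 starts after OP48 ends, so OP48 has no further overlaps.
OP50 starts after OP49 ends, so OP49 has no further overlaps.
OP51 starts before OP50 ends → OP50 and OP51 overlap.
OP52 starts after OP50 ends, so OP50 has no further overlaps.
OP52 starts before OP51 ends → OP51 and OP52 overlap.
OP54 starts exactly when OP51 ends (back-to-back, no overlap), so OP51 has no further overlaps.
OP54 starts before OP52 ends → OP52 and OP54 overlap.
OP53 starts after OP52 ends.
OP53 starts after OP54 ends.
Overlapping pairs: OP48 & OP49, OP50 & OP51, OP51 & OP52, OP52 & OP54 — 4 in total.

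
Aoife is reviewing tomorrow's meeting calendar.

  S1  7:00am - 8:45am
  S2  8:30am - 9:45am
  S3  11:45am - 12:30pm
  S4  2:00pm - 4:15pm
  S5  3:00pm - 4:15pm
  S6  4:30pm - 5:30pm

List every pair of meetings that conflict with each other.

Sorted by start: S1, S2, S3, S4, S5, S6.
S2 starts before S1 ends → S1 and S2 overlap.
S3 starts after S1 ends, so nothing later overlaps S1 either.
S3 starts after S2 ends, so nothing later overlaps S2 either.
S4 starts after S3 ends, so nothing later overlaps S3 either.
S5 starts before S4 ends → S4 and S5 overlap.
S6 starts after S4 ends.
S6 starts after S5 ends.

S1 & S2, S4 & S5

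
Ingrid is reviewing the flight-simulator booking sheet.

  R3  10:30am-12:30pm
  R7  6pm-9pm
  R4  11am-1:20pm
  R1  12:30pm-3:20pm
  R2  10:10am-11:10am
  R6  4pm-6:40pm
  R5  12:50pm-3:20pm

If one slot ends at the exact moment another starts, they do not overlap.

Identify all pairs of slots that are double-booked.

R1 & R4, R1 & R5, R2 & R3, R2 & R4, R3 & R4, R4 & R5, R6 & R7

Sorted by start: R2, R3, R4, R1, R5, R6, R7.
R3 starts before R2 ends → R2 and R3 overlap.
R4 starts before R2 ends → R2 and R4 overlap.
R1 starts after R2 ends, so nothing later overlaps R2 either.
R4 starts before R3 ends → R3 and R4 overlap.
R1 starts exactly when R3 ends (back-to-back, no overlap), so nothing later overlaps R3 either.
R1 starts before R4 ends → R4 and R1 overlap.
R5 starts before R4 ends → R4 and R5 overlap.
R6 starts after R4 ends, so nothing later overlaps R4 either.
R5 starts before R1 ends → R1 and R5 overlap.
R6 starts after R1 ends, so nothing later overlaps R1 either.
R6 starts after R5 ends, so nothing later overlaps R5 either.
R7 starts before R6 ends → R6 and R7 overlap.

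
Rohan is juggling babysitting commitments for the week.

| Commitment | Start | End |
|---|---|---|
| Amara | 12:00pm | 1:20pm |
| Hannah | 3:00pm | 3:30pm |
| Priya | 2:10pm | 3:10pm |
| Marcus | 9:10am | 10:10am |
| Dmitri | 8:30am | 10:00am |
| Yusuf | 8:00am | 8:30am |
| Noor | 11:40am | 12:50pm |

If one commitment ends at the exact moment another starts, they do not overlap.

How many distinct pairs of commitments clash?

Sorted by start: Yusuf, Dmitri, Marcus, Noor, Amara, Priya, Hannah.
Dmitri starts exactly when Yusuf ends (back-to-back, no overlap), so Yusuf has no further overlaps.
Marcus starts before Dmitri ends → Dmitri and Marcus overlap.
Noor starts after Dmitri ends, so Dmitri has no further overlaps.
Noor starts after Marcus ends, so Marcus has no further overlaps.
Amara starts before Noor ends → Noor and Amara overlap.
Priya starts after Noor ends, so Noor has no further overlaps.
Priya starts after Amara ends, so Amara has no further overlaps.
Hannah starts before Priya ends → Priya and Hannah overlap.
Overlapping pairs: Amara & Noor, Dmitri & Marcus, Hannah & Priya — 3 in total.

3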